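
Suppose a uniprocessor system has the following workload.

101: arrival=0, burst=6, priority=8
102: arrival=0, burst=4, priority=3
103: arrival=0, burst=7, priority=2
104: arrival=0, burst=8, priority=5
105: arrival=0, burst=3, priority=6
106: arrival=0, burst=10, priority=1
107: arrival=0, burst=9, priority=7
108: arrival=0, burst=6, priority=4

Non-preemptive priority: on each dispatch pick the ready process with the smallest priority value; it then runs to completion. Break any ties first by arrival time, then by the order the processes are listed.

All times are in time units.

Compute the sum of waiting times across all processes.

Gantt: | 106 0-10 | 103 10-17 | 102 17-21 | 108 21-27 | 104 27-35 | 105 35-38 | 107 38-47 | 101 47-53 |
Completion: 101=53  102=21  103=17  104=35  105=38  106=10  107=47  108=27
Turnaround (C−A): 101=53  102=21  103=17  104=35  105=38  106=10  107=47  108=27
Waiting = turnaround − burst: 101=47, 102=17, 103=10, 104=27, 105=35, 106=0, 107=38, 108=21
Total waiting = 47 + 17 + 10 + 27 + 35 + 0 + 38 + 21 = 195

195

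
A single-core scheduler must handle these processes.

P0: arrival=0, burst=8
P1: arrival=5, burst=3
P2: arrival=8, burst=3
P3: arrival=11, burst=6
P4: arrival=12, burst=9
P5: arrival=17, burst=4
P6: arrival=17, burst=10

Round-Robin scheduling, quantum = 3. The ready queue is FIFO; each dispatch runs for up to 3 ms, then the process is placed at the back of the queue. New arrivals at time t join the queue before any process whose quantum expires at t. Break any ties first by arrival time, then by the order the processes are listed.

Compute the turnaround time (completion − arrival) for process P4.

27

Timeline: | P0 0-6 | P1 6-9 | P0 9-11 | P2 11-14 | P3 14-17 | P4 17-20 | P5 20-23 | P6 23-26 | P3 26-29 | P4 29-32 | P5 32-33 | P6 33-36 | P4 36-39 | P6 39-43 |
Completion: P0=11  P1=9  P2=14  P3=29  P4=39  P5=33  P6=43
Turnaround(P4) = completion − arrival = 39 − 12 = 27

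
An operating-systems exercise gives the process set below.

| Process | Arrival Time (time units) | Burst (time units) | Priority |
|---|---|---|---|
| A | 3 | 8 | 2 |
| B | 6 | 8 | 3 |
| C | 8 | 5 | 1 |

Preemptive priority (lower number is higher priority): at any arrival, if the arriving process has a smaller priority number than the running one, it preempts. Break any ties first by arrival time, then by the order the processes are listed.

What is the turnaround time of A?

13

Gantt: | idle 0-3 | A 3-8 | C 8-13 | A 13-16 | B 16-24 |
Completion: A=16  B=24  C=13
Turnaround(A) = completion − arrival = 16 − 3 = 13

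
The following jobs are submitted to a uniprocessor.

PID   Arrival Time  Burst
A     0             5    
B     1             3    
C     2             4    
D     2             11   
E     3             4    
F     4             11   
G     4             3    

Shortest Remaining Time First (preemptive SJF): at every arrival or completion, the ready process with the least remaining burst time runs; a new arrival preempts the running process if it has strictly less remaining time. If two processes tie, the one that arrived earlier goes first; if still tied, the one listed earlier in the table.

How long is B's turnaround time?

Schedule: | A 0-1 | B 1-4 | G 4-7 | A 7-11 | C 11-15 | E 15-19 | D 19-30 | F 30-41 |
Completion: A=11  B=4  C=15  D=30  E=19  F=41  G=7
Turnaround(B) = completion − arrival = 4 − 1 = 3

3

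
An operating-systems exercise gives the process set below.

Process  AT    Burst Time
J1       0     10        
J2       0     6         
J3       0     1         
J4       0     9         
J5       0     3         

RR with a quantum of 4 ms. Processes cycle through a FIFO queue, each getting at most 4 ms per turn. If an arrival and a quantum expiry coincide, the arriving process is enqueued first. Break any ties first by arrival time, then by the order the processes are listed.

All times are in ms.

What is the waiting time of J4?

20

Schedule: | J1 0-4 | J2 4-8 | J3 8-9 | J4 9-13 | J5 13-16 | J1 16-20 | J2 20-22 | J4 22-26 | J1 26-28 | J4 28-29 |
Completion: J1=28  J2=22  J3=9  J4=29  J5=16
Waiting(J4) = turnaround − burst = 29 − 9 = 20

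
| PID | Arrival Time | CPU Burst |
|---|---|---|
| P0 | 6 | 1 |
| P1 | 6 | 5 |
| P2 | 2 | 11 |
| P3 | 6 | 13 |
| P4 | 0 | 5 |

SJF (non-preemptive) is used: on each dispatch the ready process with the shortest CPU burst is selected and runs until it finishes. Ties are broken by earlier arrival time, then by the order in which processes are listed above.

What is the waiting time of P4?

Gantt: | P4 0-5 | P2 5-16 | P0 16-17 | P1 17-22 | P3 22-35 |
Completion: P0=17  P1=22  P2=16  P3=35  P4=5
Waiting(P4) = turnaround − burst = 5 − 5 = 0

0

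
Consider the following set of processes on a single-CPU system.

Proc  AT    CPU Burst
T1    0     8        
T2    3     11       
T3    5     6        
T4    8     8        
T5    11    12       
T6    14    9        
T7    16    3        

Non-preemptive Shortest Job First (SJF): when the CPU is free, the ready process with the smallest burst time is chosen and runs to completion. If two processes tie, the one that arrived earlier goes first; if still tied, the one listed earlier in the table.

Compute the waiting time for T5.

Schedule: | T1 0-8 | T3 8-14 | T4 14-22 | T7 22-25 | T6 25-34 | T2 34-45 | T5 45-57 |
Completion: T1=8  T2=45  T3=14  T4=22  T5=57  T6=34  T7=25
Waiting(T5) = turnaround − burst = 46 − 12 = 34

34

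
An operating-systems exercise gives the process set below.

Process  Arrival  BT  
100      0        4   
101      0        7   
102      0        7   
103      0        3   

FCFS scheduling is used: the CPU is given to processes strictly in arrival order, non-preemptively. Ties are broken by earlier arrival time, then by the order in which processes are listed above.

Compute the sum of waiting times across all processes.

33

Gantt: | 100 0-4 | 101 4-11 | 102 11-18 | 103 18-21 |
Completion: 100=4  101=11  102=18  103=21
Turnaround (C−A): 100=4  101=11  102=18  103=21
Waiting = turnaround − burst: 100=0, 101=4, 102=11, 103=18
Total waiting = 0 + 4 + 11 + 18 = 33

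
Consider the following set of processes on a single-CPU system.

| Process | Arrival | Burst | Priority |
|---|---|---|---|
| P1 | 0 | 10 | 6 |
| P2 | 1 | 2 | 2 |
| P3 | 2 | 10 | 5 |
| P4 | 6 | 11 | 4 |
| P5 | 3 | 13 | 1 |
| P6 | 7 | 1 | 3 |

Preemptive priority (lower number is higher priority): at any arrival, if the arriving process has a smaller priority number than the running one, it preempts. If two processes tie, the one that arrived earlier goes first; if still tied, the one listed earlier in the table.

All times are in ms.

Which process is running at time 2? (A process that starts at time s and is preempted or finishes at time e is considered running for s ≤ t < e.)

P2

Gantt: | P1 0-1 | P2 1-3 | P5 3-16 | P6 16-17 | P4 17-28 | P3 28-38 | P1 38-47 |
Completion: P1=47  P2=3  P3=38  P4=28  P5=16  P6=17
Turnaround (C−A): P1=47  P2=2  P3=36  P4=22  P5=13  P6=10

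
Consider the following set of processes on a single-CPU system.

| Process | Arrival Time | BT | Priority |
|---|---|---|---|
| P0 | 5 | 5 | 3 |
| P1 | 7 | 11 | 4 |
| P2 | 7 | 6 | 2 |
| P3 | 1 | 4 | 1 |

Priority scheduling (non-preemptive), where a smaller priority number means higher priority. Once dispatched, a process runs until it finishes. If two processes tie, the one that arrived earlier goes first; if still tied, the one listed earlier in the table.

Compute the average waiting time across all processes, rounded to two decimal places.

Schedule: | idle 0-1 | P3 1-5 | P0 5-10 | P2 10-16 | P1 16-27 |
Completion: P0=10  P1=27  P2=16  P3=5
Waiting times: P0=0, P1=9, P2=3, P3=0
Average waiting = (0+9+3+0) / 4 = 12/4 = 3.00

3.00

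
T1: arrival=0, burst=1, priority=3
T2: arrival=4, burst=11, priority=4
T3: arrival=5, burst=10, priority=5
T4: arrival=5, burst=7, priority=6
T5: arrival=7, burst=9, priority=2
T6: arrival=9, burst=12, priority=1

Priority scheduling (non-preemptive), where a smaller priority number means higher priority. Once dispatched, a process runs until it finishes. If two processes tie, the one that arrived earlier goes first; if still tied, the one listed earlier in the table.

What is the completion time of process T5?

36

Schedule: | T1 0-1 | idle 1-4 | T2 4-15 | T6 15-27 | T5 27-36 | T3 36-46 | T4 46-53 |
Completion: T1=1  T2=15  T3=46  T4=53  T5=36  T6=27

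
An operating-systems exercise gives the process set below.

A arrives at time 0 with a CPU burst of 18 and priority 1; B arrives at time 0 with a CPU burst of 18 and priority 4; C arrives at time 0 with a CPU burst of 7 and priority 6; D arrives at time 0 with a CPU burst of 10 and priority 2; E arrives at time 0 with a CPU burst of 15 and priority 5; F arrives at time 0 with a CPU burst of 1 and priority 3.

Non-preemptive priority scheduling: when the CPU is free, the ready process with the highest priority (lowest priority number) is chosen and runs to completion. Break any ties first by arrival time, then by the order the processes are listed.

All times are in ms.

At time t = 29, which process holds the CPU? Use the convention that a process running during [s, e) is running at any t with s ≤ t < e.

B

Schedule: | A 0-18 | D 18-28 | F 28-29 | B 29-47 | E 47-62 | C 62-69 |
Completion: A=18  B=47  C=69  D=28  E=62  F=29
Turnaround (C−A): A=18  B=47  C=69  D=28  E=62  F=29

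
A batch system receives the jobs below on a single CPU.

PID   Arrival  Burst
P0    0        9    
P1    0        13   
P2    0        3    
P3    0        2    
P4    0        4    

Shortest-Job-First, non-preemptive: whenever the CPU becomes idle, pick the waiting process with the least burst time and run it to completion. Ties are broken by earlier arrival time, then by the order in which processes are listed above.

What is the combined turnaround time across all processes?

Schedule: | P3 0-2 | P2 2-5 | P4 5-9 | P0 9-18 | P1 18-31 |
Completion: P0=18  P1=31  P2=5  P3=2  P4=9
Turnaround (C−A): P0=18  P1=31  P2=5  P3=2  P4=9
Turnaround = completion − arrival: P0=18, P1=31, P2=5, P3=2, P4=9
Total turnaround = 18 + 31 + 5 + 2 + 9 = 65

65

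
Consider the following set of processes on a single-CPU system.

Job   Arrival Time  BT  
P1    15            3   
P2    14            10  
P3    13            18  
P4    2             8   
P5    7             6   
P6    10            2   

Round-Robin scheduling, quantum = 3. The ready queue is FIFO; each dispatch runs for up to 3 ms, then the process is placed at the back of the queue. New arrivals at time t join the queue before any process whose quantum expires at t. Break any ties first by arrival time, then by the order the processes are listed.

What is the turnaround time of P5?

Timeline: | idle 0-2 | P4 2-8 | P5 8-11 | P4 11-13 | P6 13-15 | P5 15-18 | P3 18-21 | P2 21-24 | P1 24-27 | P3 27-30 | P2 30-33 | P3 33-36 | P2 36-39 | P3 39-42 | P2 42-43 | P3 43-49 |
Completion: P1=27  P2=43  P3=49  P4=13  P5=18  P6=15
Turnaround(P5) = completion − arrival = 18 − 7 = 11

11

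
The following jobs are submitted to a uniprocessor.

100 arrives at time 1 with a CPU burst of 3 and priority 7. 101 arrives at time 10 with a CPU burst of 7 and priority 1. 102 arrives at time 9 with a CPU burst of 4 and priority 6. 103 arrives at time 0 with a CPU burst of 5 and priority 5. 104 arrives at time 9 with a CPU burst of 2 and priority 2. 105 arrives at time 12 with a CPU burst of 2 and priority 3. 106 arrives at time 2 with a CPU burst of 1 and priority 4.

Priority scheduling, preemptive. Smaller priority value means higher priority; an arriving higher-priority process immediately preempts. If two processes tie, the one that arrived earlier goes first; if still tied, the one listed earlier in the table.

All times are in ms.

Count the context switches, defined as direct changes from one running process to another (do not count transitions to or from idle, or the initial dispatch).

8

Schedule: | 103 0-2 | 106 2-3 | 103 3-6 | 100 6-9 | 104 9-10 | 101 10-17 | 104 17-18 | 105 18-20 | 102 20-24 |
Completion: 100=9  101=17  102=24  103=6  104=18  105=20  106=3
Turnaround (C−A): 100=8  101=7  102=15  103=6  104=9  105=8  106=1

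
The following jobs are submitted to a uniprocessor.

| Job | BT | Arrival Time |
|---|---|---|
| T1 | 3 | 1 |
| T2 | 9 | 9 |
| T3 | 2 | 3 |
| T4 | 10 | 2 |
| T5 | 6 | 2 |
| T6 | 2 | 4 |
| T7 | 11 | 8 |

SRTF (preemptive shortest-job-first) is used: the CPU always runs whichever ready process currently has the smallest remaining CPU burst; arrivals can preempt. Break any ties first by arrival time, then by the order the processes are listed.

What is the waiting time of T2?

5

Timeline: | idle 0-1 | T1 1-4 | T3 4-6 | T6 6-8 | T5 8-14 | T2 14-23 | T4 23-33 | T7 33-44 |
Completion: T1=4  T2=23  T3=6  T4=33  T5=14  T6=8  T7=44
Waiting(T2) = turnaround − burst = 14 − 9 = 5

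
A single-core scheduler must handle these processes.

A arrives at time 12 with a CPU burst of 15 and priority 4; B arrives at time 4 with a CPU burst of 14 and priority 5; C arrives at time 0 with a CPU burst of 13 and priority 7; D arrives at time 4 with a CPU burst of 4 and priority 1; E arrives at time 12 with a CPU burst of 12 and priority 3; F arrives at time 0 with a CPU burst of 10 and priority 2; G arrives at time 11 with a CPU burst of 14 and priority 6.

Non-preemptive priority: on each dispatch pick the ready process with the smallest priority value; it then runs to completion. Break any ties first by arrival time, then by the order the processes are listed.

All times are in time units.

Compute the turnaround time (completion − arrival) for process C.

Gantt: | F 0-10 | D 10-14 | E 14-26 | A 26-41 | B 41-55 | G 55-69 | C 69-82 |
Completion: A=41  B=55  C=82  D=14  E=26  F=10  G=69
Turnaround (C−A): A=29  B=51  C=82  D=10  E=14  F=10  G=58
Turnaround(C) = completion − arrival = 82 − 0 = 82

82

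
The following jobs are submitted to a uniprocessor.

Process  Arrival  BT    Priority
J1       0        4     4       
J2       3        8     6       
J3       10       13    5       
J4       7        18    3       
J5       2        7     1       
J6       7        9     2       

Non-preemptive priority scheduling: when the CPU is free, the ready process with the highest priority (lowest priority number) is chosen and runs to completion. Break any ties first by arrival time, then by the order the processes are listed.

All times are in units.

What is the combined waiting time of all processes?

Gantt: | J1 0-4 | J5 4-11 | J6 11-20 | J4 20-38 | J3 38-51 | J2 51-59 |
Completion: J1=4  J2=59  J3=51  J4=38  J5=11  J6=20
Turnaround (C−A): J1=4  J2=56  J3=41  J4=31  J5=9  J6=13
Waiting = turnaround − burst: J1=0, J2=48, J3=28, J4=13, J5=2, J6=4
Total waiting = 0 + 48 + 28 + 13 + 2 + 4 = 95

95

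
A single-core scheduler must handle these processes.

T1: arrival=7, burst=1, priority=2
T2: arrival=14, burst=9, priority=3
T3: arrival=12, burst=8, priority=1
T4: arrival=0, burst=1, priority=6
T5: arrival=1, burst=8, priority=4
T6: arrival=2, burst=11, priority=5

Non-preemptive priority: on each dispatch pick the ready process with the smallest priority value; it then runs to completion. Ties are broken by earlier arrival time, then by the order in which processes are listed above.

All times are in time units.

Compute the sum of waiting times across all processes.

34

Schedule: | T4 0-1 | T5 1-9 | T1 9-10 | T6 10-21 | T3 21-29 | T2 29-38 |
Completion: T1=10  T2=38  T3=29  T4=1  T5=9  T6=21
Waiting = turnaround − burst: T1=2, T2=15, T3=9, T4=0, T5=0, T6=8
Total waiting = 2 + 15 + 9 + 0 + 0 + 8 = 34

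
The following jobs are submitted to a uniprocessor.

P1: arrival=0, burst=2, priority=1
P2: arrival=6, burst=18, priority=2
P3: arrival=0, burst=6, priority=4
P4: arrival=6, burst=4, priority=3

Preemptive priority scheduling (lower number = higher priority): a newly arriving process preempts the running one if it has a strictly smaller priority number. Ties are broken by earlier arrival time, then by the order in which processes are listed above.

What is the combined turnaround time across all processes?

72

Schedule: | P1 0-2 | P3 2-6 | P2 6-24 | P4 24-28 | P3 28-30 |
Completion: P1=2  P2=24  P3=30  P4=28
Turnaround = completion − arrival: P1=2, P2=18, P3=30, P4=22
Total turnaround = 2 + 18 + 30 + 22 = 72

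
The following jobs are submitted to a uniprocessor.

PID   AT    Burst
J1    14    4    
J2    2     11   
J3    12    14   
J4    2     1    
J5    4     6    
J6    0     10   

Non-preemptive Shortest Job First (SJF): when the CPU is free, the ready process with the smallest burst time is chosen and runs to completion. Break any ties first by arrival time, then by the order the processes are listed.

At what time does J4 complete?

11

Gantt: | J6 0-10 | J4 10-11 | J5 11-17 | J1 17-21 | J2 21-32 | J3 32-46 |
Completion: J1=21  J2=32  J3=46  J4=11  J5=17  J6=10
Turnaround (C−A): J1=7  J2=30  J3=34  J4=9  J5=13  J6=10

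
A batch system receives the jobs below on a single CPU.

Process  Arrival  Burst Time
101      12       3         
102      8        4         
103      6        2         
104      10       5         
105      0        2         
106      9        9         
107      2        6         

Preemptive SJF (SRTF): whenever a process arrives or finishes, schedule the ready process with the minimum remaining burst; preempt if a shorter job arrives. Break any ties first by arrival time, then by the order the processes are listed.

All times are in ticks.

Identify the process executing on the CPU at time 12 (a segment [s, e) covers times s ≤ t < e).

Gantt: | 105 0-2 | 107 2-8 | 103 8-10 | 102 10-14 | 101 14-17 | 104 17-22 | 106 22-31 |
Completion: 101=17  102=14  103=10  104=22  105=2  106=31  107=8

102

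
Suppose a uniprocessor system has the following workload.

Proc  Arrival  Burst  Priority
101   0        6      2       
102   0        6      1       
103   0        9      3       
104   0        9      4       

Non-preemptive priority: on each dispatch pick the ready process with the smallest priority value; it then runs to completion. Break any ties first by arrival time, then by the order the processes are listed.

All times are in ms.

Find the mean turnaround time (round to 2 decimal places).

17.25

Schedule: | 102 0-6 | 101 6-12 | 103 12-21 | 104 21-30 |
Completion: 101=12  102=6  103=21  104=30
Turnaround times: 101=12, 102=6, 103=21, 104=30
Average turnaround = (12+6+21+30) / 4 = 69/4 = 17.25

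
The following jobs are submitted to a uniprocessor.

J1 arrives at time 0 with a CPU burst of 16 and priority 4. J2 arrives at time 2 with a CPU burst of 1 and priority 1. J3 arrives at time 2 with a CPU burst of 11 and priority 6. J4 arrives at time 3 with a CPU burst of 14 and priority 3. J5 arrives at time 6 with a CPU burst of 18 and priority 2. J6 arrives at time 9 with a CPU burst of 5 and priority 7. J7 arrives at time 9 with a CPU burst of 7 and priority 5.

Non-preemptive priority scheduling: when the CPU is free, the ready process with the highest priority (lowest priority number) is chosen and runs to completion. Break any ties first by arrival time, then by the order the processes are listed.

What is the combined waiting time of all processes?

Timeline: | J1 0-16 | J2 16-17 | J5 17-35 | J4 35-49 | J7 49-56 | J3 56-67 | J6 67-72 |
Completion: J1=16  J2=17  J3=67  J4=49  J5=35  J6=72  J7=56
Turnaround (C−A): J1=16  J2=15  J3=65  J4=46  J5=29  J6=63  J7=47
Waiting = turnaround − burst: J1=0, J2=14, J3=54, J4=32, J5=11, J6=58, J7=40
Total waiting = 0 + 14 + 54 + 32 + 11 + 58 + 40 = 209

209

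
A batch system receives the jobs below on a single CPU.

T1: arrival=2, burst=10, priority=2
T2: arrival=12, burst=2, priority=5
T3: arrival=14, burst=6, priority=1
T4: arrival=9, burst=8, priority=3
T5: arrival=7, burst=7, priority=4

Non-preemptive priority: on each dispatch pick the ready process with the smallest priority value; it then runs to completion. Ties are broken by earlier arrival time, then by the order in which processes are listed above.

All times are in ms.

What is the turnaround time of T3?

12

Timeline: | idle 0-2 | T1 2-12 | T4 12-20 | T3 20-26 | T5 26-33 | T2 33-35 |
Completion: T1=12  T2=35  T3=26  T4=20  T5=33
Turnaround (C−A): T1=10  T2=23  T3=12  T4=11  T5=26
Turnaround(T3) = completion − arrival = 26 − 14 = 12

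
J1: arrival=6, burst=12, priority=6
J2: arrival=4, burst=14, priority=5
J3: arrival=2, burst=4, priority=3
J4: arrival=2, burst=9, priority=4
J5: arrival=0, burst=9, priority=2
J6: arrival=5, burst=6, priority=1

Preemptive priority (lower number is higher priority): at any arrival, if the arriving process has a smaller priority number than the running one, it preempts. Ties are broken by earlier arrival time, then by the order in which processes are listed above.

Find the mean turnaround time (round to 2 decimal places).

Timeline: | J5 0-5 | J6 5-11 | J5 11-15 | J3 15-19 | J4 19-28 | J2 28-42 | J1 42-54 |
Completion: J1=54  J2=42  J3=19  J4=28  J5=15  J6=11
Turnaround times: J1=48, J2=38, J3=17, J4=26, J5=15, J6=6
Average turnaround = (48+38+17+26+15+6) / 6 = 150/6 = 25.00

25.00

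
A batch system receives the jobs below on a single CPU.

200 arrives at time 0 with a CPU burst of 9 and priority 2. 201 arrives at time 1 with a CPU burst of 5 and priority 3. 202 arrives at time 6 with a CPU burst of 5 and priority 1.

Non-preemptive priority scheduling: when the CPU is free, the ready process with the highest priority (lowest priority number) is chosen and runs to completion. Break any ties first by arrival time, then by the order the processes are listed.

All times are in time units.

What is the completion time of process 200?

9

Schedule: | 200 0-9 | 202 9-14 | 201 14-19 |
Completion: 200=9  201=19  202=14
Turnaround (C−A): 200=9  201=18  202=8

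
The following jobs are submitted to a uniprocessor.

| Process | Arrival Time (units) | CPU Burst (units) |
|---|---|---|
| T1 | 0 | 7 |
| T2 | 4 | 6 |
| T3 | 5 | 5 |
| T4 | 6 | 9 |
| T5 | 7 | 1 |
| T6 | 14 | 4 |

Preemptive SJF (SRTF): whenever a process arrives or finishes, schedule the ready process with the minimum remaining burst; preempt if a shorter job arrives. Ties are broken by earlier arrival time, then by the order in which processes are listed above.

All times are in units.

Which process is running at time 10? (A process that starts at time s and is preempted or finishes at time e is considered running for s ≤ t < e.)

T3

Gantt: | T1 0-7 | T5 7-8 | T3 8-13 | T2 13-14 | T6 14-18 | T2 18-23 | T4 23-32 |
Completion: T1=7  T2=23  T3=13  T4=32  T5=8  T6=18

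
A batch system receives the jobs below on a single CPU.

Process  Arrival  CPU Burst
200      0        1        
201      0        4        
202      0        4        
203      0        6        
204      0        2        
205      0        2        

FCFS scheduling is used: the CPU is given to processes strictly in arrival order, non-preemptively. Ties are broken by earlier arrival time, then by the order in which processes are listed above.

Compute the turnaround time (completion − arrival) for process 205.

19

Timeline: | 200 0-1 | 201 1-5 | 202 5-9 | 203 9-15 | 204 15-17 | 205 17-19 |
Completion: 200=1  201=5  202=9  203=15  204=17  205=19
Turnaround (C−A): 200=1  201=5  202=9  203=15  204=17  205=19
Turnaround(205) = completion − arrival = 19 − 0 = 19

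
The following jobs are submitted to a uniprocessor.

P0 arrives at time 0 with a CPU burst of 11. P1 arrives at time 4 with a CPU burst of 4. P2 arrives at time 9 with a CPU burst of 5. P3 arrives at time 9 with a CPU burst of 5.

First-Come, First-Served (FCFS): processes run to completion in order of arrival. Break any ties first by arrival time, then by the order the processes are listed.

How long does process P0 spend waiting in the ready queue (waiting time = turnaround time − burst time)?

0

Timeline: | P0 0-11 | P1 11-15 | P2 15-20 | P3 20-25 |
Completion: P0=11  P1=15  P2=20  P3=25
Turnaround (C−A): P0=11  P1=11  P2=11  P3=16
Waiting(P0) = turnaround − burst = 11 − 11 = 0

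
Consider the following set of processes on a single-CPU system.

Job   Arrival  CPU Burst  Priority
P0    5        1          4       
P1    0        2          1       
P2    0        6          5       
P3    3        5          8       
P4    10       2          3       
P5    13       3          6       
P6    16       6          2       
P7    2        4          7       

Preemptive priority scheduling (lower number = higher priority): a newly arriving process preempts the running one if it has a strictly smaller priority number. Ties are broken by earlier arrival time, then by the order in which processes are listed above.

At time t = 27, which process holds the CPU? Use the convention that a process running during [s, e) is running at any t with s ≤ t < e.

Gantt: | P1 0-2 | P2 2-5 | P0 5-6 | P2 6-9 | P7 9-10 | P4 10-12 | P7 12-13 | P5 13-16 | P6 16-22 | P7 22-24 | P3 24-29 |
Completion: P0=6  P1=2  P2=9  P3=29  P4=12  P5=16  P6=22  P7=24
Turnaround (C−A): P0=1  P1=2  P2=9  P3=26  P4=2  P5=3  P6=6  P7=22

P3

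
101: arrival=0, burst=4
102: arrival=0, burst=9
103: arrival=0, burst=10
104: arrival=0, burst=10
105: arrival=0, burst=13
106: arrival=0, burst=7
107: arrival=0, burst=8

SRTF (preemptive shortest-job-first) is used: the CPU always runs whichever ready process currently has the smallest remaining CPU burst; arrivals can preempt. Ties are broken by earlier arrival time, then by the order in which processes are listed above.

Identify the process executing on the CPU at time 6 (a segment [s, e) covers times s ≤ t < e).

106

Schedule: | 101 0-4 | 106 4-11 | 107 11-19 | 102 19-28 | 103 28-38 | 104 38-48 | 105 48-61 |
Completion: 101=4  102=28  103=38  104=48  105=61  106=11  107=19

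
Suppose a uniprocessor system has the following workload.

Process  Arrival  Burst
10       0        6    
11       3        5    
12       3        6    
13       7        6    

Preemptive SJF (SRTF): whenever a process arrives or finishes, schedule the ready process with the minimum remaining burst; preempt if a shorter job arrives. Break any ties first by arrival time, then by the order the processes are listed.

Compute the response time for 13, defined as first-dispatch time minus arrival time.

10

Gantt: | 10 0-6 | 11 6-11 | 12 11-17 | 13 17-23 |
Completion: 10=6  11=11  12=17  13=23
Response(13) = first start − arrival = 17 − 7 = 10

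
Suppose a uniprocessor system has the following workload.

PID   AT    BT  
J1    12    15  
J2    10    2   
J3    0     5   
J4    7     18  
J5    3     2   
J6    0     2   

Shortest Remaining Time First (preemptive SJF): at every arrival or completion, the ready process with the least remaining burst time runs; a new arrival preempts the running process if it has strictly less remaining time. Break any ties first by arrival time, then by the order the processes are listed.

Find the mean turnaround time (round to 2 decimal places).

Timeline: | J6 0-2 | J3 2-3 | J5 3-5 | J3 5-9 | J4 9-10 | J2 10-12 | J1 12-27 | J4 27-44 |
Completion: J1=27  J2=12  J3=9  J4=44  J5=5  J6=2
Turnaround times: J1=15, J2=2, J3=9, J4=37, J5=2, J6=2
Average turnaround = (15+2+9+37+2+2) / 6 = 67/6 = 11.17

11.17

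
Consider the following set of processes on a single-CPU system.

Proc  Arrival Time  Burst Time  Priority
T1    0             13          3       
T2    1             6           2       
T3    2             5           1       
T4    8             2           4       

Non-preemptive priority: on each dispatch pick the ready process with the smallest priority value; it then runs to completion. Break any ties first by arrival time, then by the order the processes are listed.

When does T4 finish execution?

26

Schedule: | T1 0-13 | T3 13-18 | T2 18-24 | T4 24-26 |
Completion: T1=13  T2=24  T3=18  T4=26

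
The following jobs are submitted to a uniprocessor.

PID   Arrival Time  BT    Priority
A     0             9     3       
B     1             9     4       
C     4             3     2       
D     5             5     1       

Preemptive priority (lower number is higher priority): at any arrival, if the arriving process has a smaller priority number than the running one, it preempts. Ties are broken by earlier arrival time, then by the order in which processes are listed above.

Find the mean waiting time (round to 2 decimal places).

7.25

Schedule: | A 0-4 | C 4-5 | D 5-10 | C 10-12 | A 12-17 | B 17-26 |
Completion: A=17  B=26  C=12  D=10
Turnaround (C−A): A=17  B=25  C=8  D=5
Waiting times: A=8, B=16, C=5, D=0
Average waiting = (8+16+5+0) / 4 = 29/4 = 7.25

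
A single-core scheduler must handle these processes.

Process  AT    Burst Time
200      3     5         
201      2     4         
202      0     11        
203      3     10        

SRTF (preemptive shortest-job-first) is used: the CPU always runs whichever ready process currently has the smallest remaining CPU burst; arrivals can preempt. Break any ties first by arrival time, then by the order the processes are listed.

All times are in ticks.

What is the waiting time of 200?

Timeline: | 202 0-2 | 201 2-6 | 200 6-11 | 202 11-20 | 203 20-30 |
Completion: 200=11  201=6  202=20  203=30
Turnaround (C−A): 200=8  201=4  202=20  203=27
Waiting(200) = turnaround − burst = 8 − 5 = 3

3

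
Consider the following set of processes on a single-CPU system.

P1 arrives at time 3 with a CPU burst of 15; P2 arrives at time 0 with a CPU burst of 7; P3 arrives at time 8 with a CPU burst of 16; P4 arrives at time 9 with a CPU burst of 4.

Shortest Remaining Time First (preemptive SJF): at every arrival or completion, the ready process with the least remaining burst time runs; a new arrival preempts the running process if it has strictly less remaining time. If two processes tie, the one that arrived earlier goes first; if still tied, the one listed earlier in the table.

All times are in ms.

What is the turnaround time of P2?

7

Gantt: | P2 0-7 | P1 7-9 | P4 9-13 | P1 13-26 | P3 26-42 |
Completion: P1=26  P2=7  P3=42  P4=13
Turnaround(P2) = completion − arrival = 7 − 0 = 7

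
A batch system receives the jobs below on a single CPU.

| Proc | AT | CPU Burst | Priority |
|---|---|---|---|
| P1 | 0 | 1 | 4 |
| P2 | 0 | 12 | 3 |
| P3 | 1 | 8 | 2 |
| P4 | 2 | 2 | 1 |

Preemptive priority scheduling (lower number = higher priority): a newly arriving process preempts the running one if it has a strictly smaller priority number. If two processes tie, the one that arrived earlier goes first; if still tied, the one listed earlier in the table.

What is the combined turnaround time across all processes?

57

Timeline: | P2 0-1 | P3 1-2 | P4 2-4 | P3 4-11 | P2 11-22 | P1 22-23 |
Completion: P1=23  P2=22  P3=11  P4=4
Turnaround = completion − arrival: P1=23, P2=22, P3=10, P4=2
Total turnaround = 23 + 22 + 10 + 2 = 57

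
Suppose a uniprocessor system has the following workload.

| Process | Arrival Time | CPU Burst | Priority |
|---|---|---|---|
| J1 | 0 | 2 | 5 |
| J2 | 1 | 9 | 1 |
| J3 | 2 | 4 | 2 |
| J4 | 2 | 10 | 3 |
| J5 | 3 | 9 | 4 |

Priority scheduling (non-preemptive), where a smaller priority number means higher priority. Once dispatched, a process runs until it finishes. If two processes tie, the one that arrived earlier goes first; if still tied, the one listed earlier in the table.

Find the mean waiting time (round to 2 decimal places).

Gantt: | J1 0-2 | J2 2-11 | J3 11-15 | J4 15-25 | J5 25-34 |
Completion: J1=2  J2=11  J3=15  J4=25  J5=34
Turnaround (C−A): J1=2  J2=10  J3=13  J4=23  J5=31
Waiting times: J1=0, J2=1, J3=9, J4=13, J5=22
Average waiting = (0+1+9+13+22) / 5 = 45/5 = 9.00

9.00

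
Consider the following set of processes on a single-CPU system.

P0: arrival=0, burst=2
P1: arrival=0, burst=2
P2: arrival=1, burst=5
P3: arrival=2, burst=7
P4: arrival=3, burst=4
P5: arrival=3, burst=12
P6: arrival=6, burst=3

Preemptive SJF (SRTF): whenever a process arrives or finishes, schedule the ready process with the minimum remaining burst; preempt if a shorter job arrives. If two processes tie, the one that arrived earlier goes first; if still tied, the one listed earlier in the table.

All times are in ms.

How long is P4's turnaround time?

5

Timeline: | P0 0-2 | P1 2-4 | P4 4-8 | P6 8-11 | P2 11-16 | P3 16-23 | P5 23-35 |
Completion: P0=2  P1=4  P2=16  P3=23  P4=8  P5=35  P6=11
Turnaround(P4) = completion − arrival = 8 − 3 = 5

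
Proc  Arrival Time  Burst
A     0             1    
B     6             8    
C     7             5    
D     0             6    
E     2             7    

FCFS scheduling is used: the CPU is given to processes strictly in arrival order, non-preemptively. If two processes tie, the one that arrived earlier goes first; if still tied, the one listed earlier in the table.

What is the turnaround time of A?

Gantt: | A 0-1 | D 1-7 | E 7-14 | B 14-22 | C 22-27 |
Completion: A=1  B=22  C=27  D=7  E=14
Turnaround (C−A): A=1  B=16  C=20  D=7  E=12
Turnaround(A) = completion − arrival = 1 − 0 = 1

1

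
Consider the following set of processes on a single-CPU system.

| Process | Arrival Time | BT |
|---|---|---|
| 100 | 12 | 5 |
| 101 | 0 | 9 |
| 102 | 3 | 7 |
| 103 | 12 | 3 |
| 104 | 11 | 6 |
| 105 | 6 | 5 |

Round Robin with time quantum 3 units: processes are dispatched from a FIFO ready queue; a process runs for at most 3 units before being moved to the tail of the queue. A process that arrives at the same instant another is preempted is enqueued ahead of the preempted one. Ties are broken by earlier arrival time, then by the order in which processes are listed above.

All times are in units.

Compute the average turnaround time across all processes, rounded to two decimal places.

Timeline: | 101 0-3 | 102 3-6 | 101 6-9 | 105 9-12 | 102 12-15 | 101 15-18 | 104 18-21 | 100 21-24 | 103 24-27 | 105 27-29 | 102 29-30 | 104 30-33 | 100 33-35 |
Completion: 100=35  101=18  102=30  103=27  104=33  105=29
Turnaround (C−A): 100=23  101=18  102=27  103=15  104=22  105=23
Turnaround times: 100=23, 101=18, 102=27, 103=15, 104=22, 105=23
Average turnaround = (23+18+27+15+22+23) / 6 = 128/6 = 21.33

21.33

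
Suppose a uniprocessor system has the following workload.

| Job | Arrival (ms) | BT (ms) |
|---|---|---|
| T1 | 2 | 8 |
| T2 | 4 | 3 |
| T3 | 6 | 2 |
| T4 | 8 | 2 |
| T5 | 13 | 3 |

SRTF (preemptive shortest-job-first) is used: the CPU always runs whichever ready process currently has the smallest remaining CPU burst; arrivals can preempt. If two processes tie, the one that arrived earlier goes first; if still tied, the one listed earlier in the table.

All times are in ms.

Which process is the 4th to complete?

Schedule: | idle 0-2 | T1 2-4 | T2 4-7 | T3 7-9 | T4 9-11 | T1 11-13 | T5 13-16 | T1 16-20 |
Completion: T1=20  T2=7  T3=9  T4=11  T5=16
Turnaround (C−A): T1=18  T2=3  T3=3  T4=3  T5=3
Finish order: T2 → T3 → T4 → T5 → T1

T5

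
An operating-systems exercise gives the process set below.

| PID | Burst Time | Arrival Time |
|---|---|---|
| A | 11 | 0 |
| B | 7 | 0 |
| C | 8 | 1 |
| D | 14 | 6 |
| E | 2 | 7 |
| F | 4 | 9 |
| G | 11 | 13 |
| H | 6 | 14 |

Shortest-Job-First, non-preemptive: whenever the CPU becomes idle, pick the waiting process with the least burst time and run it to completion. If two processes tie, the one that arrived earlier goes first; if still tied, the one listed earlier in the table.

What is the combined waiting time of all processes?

114

Schedule: | B 0-7 | E 7-9 | F 9-13 | C 13-21 | H 21-27 | A 27-38 | G 38-49 | D 49-63 |
Completion: A=38  B=7  C=21  D=63  E=9  F=13  G=49  H=27
Waiting = turnaround − burst: A=27, B=0, C=12, D=43, E=0, F=0, G=25, H=7
Total waiting = 27 + 0 + 12 + 43 + 0 + 0 + 25 + 7 = 114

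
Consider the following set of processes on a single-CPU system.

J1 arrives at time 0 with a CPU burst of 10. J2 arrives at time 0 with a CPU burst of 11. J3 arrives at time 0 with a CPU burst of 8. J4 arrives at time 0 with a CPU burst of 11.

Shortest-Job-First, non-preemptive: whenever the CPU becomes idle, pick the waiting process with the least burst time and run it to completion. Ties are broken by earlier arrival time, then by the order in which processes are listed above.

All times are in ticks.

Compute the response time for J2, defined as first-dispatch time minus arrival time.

Schedule: | J3 0-8 | J1 8-18 | J2 18-29 | J4 29-40 |
Completion: J1=18  J2=29  J3=8  J4=40
Turnaround (C−A): J1=18  J2=29  J3=8  J4=40
Response(J2) = first start − arrival = 18 − 0 = 18

18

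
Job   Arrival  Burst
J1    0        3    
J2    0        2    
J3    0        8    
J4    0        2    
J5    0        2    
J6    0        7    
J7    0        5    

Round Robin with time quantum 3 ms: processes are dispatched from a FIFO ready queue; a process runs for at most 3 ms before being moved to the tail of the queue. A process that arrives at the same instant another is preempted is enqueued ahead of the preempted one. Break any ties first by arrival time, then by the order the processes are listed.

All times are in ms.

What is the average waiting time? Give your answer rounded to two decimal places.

Timeline: | J1 0-3 | J2 3-5 | J3 5-8 | J4 8-10 | J5 10-12 | J6 12-15 | J7 15-18 | J3 18-21 | J6 21-24 | J7 24-26 | J3 26-28 | J6 28-29 |
Completion: J1=3  J2=5  J3=28  J4=10  J5=12  J6=29  J7=26
Waiting times: J1=0, J2=3, J3=20, J4=8, J5=10, J6=22, J7=21
Average waiting = (0+3+20+8+10+22+21) / 7 = 84/7 = 12.00

12.00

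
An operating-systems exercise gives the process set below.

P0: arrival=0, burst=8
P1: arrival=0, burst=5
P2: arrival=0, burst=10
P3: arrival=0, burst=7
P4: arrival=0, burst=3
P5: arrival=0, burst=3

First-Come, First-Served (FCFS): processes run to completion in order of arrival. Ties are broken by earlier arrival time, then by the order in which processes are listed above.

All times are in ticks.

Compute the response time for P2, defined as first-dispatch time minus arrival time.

Timeline: | P0 0-8 | P1 8-13 | P2 13-23 | P3 23-30 | P4 30-33 | P5 33-36 |
Completion: P0=8  P1=13  P2=23  P3=30  P4=33  P5=36
Turnaround (C−A): P0=8  P1=13  P2=23  P3=30  P4=33  P5=36
Response(P2) = first start − arrival = 13 − 0 = 13

13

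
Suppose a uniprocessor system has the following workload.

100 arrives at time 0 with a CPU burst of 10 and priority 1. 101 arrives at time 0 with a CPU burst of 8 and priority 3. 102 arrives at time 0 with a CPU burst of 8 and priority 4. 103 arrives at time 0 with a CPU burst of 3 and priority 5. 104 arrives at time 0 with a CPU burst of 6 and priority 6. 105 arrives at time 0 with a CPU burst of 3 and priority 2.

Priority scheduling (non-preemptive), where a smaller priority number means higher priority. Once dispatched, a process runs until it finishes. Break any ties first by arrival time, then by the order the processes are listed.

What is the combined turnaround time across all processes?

143

Schedule: | 100 0-10 | 105 10-13 | 101 13-21 | 102 21-29 | 103 29-32 | 104 32-38 |
Completion: 100=10  101=21  102=29  103=32  104=38  105=13
Turnaround = completion − arrival: 100=10, 101=21, 102=29, 103=32, 104=38, 105=13
Total turnaround = 10 + 21 + 29 + 32 + 38 + 13 = 143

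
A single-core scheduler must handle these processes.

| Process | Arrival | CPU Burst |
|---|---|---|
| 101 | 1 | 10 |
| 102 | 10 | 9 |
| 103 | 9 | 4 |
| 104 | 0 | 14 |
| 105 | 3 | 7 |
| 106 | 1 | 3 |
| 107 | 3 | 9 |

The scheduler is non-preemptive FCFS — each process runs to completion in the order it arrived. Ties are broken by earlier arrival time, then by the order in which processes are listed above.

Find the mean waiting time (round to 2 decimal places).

23.14

Timeline: | 104 0-14 | 101 14-24 | 106 24-27 | 105 27-34 | 107 34-43 | 103 43-47 | 102 47-56 |
Completion: 101=24  102=56  103=47  104=14  105=34  106=27  107=43
Turnaround (C−A): 101=23  102=46  103=38  104=14  105=31  106=26  107=40
Waiting times: 101=13, 102=37, 103=34, 104=0, 105=24, 106=23, 107=31
Average waiting = (13+37+34+0+24+23+31) / 7 = 162/7 = 23.14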